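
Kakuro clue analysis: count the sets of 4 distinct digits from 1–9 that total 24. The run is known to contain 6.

4 distinct digits from 1–9 sum between 10 and 30.
Keeping only sets containing 6.
Enumerating: {1,6,8,9}, {2,6,7,9}, {3,6,7,8}, {4,5,6,9}.

4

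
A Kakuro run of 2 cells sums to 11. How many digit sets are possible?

4

2 distinct digits from 1–9 sum between 3 and 17.
Enumerating: {2,9}, {3,8}, {4,7}, {5,6}.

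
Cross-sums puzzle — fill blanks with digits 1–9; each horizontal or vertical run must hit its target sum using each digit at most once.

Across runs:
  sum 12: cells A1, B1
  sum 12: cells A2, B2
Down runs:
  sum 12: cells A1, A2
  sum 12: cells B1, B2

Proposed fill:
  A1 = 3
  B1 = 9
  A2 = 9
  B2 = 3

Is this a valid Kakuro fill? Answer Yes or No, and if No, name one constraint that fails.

Yes

Across: 3+9=12; 9+3=12. Down: 3+9=12; 9+3=12. No digit repeats within any run.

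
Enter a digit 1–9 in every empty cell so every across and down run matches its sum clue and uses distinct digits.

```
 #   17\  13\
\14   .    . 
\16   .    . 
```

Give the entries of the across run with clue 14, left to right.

8 6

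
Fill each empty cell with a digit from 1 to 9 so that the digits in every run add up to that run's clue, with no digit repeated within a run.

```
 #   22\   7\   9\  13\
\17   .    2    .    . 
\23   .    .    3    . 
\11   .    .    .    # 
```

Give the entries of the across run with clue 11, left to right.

8 1 2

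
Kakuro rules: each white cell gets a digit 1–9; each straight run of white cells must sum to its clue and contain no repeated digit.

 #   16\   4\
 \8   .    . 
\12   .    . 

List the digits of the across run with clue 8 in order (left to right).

16 in 2 cells must be {7,9}; 4 in 2 cells must be {1,3}.
The 8 across and the 16 down share only 7, so R1C1 = 7.
R1C2 = 8 − 7 = 1 completes the 8 across.
R2C1 = 16 − 7 = 9 completes the 16 down.
R2C2 = 12 − 9 = 3 completes the 12 across.

7, 1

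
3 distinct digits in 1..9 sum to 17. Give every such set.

3 distinct digits from 1–9 sum between 6 and 24.

{1,7,9}; {2,6,9}; {2,7,8}; {3,5,9}; {3,6,8}; {4,5,8}; {4,6,7}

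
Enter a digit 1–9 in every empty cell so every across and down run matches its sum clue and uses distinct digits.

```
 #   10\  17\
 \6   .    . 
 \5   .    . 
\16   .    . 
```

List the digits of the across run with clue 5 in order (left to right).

2, 3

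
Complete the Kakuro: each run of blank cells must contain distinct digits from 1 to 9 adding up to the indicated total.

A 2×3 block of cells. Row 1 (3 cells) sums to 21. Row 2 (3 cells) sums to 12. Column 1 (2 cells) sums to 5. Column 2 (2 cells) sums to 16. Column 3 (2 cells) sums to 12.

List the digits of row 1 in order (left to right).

16 in 2 cells must be {7,9}.
The 21 across and the 5 down share only 4, so (1,1) = 4.
Given what's placed, (1,2) must be 9 to fit the 21 across and 16 down.
(1,3) = 21 − 13 = 8 completes the 21 across.
(2,1) = 5 − 4 = 1 completes the 5 down.
(2,2) = 16 − 9 = 7 completes the 16 down.
(2,3) = 12 − 8 = 4 completes the 12 across.

4, 9, 8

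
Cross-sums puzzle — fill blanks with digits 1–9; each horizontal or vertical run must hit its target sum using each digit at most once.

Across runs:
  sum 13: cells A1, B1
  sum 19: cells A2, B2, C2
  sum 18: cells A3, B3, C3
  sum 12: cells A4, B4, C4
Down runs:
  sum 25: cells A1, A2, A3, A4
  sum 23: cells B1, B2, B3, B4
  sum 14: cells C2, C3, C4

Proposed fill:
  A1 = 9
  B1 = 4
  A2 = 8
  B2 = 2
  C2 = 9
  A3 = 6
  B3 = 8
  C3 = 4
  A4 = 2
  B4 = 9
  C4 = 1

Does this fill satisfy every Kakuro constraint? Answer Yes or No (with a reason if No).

Yes

Across: 9+4=13; 8+2+9=19; 6+8+4=18; 2+9+1=12. Down: 9+8+6+2=25; 4+2+8+9=23; 9+4+1=14. No digit repeats within any run.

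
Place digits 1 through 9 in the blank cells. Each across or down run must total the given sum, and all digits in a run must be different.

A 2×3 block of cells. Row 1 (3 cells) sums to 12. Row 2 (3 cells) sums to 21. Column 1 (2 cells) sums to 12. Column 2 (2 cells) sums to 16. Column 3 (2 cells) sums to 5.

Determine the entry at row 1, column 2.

7

16 in 2 cells must be {7,9}.
The 21 across and the 5 down share only 4, so (2,3) = 4.
(1,3) = 5 − 4 = 1 completes the 5 down.
Given what's placed, (2,2) must be 9 to fit the 21 across and 16 down.
(1,2) = 16 − 9 = 7 completes the 16 down.
(2,1) = 21 − 13 = 8 completes the 21 across.
(1,1) = 12 − 8 = 4 completes the 12 across.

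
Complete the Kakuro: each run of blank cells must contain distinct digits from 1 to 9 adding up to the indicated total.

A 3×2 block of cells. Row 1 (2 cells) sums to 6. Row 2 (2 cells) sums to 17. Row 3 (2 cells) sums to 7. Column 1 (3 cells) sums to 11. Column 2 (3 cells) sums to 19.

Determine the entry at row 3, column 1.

1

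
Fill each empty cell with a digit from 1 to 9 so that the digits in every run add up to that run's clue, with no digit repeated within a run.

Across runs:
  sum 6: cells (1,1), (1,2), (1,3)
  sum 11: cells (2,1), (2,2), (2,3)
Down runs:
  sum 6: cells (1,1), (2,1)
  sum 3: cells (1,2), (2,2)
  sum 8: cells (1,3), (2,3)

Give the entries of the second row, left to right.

4, 2, 5

6 in 3 cells must be {1,2,3}; 3 in 2 cells must be {1,2}.
Nothing is forced directly, so branch on (1,1), whose candidates are 1 or 2. If (1,1) = 1: that forces (1,2) = 2, (1,3) = 3, (2,1) = 5, after which (2,2) would have to be in {2,4} for the 11 across but in {1} for the 3 down — contradiction. So (1,1) = 2.
Given what's placed, (1,2) must be 1 to fit the 6 across and 3 down.
(1,3) = 6 − 3 = 3 completes the 6 across.
(2,1) = 6 − 2 = 4 completes the 6 down.
(2,2) = 3 − 1 = 2 completes the 3 down.
(2,3) = 11 − 6 = 5 completes the 11 across.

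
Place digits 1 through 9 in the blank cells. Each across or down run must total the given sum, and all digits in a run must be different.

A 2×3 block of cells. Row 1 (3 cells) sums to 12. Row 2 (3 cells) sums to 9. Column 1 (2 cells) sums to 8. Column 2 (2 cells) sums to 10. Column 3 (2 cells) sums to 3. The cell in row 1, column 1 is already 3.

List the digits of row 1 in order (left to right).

3 7 2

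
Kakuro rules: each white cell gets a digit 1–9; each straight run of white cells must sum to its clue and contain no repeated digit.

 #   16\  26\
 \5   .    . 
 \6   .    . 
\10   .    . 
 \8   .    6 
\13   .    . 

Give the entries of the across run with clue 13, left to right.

4 9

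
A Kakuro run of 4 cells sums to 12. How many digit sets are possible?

4 distinct digits from 1–9 sum between 10 and 30.
Enumerating: {1,2,3,6}, {1,2,4,5}.

2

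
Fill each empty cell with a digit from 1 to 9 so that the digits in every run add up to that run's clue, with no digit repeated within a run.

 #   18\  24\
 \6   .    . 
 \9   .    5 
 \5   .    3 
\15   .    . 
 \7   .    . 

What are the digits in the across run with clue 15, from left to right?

6 9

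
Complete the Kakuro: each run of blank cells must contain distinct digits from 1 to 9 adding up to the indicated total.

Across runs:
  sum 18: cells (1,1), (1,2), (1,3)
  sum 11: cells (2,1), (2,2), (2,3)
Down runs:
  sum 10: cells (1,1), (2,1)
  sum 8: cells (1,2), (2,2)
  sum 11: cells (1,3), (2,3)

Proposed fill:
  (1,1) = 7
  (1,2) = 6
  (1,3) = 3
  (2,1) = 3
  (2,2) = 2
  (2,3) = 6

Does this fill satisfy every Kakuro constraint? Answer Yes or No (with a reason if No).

No — the across run (1,1)–(1,3) sums to 16, not 18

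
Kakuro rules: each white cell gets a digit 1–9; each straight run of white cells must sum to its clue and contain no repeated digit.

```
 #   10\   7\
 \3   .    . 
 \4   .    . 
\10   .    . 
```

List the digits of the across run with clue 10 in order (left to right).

6 4

3 in 2 cells must be {1,2}; 4 in 2 cells must be {1,3}; 7 in 3 cells must be {1,2,4}.
The 4 across and the 7 down share only 1, so R2C2 = 1.
Given what's placed, R1C2 must be 2 to fit the 3 across and 7 down.
R2C1 = 4 − 1 = 3 completes the 4 across.
R3C2 = 7 − 3 = 4 completes the 7 down.
R1C1 = 3 − 2 = 1 completes the 3 across.
R3C1 = 10 − 4 = 6 completes the 10 across.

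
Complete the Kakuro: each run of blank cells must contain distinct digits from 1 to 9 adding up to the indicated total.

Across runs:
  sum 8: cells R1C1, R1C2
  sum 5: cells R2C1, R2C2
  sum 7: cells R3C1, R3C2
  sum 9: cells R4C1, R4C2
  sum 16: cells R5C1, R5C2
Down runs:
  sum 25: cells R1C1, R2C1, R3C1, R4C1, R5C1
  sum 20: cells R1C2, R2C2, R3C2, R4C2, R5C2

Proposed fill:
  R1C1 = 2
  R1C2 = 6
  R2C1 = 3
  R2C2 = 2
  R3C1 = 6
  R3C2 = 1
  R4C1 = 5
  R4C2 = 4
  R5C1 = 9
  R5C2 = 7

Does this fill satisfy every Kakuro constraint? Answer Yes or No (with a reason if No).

Yes

Across: 2+6=8; 3+2=5; 6+1=7; 5+4=9; 9+7=16. Down: 2+3+6+5+9=25; 6+2+1+4+7=20. No digit repeats within any run.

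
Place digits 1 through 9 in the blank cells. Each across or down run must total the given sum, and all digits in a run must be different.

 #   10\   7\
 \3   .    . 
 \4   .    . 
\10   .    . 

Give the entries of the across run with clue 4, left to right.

3 1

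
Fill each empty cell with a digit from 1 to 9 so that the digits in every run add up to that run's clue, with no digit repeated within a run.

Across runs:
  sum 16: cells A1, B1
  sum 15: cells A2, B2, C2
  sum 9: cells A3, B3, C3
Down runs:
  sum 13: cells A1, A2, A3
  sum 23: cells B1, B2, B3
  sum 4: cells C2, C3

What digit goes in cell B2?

16 in 2 cells must be {7,9}; 23 in 3 cells must be {6,8,9}; 4 in 2 cells must be {1,3}.
Only 9 fits B1 under both its across sum 16 and down sum 23.
Given what's placed, B3 must be 6 to fit the 9 across and 23 down.
C3 = 1: the only remaining digit allowed by both the 9 across and the 4 down.
A1 = 16 − 9 = 7 completes the 16 across.
B2 = 23 − 15 = 8 completes the 23 down.

8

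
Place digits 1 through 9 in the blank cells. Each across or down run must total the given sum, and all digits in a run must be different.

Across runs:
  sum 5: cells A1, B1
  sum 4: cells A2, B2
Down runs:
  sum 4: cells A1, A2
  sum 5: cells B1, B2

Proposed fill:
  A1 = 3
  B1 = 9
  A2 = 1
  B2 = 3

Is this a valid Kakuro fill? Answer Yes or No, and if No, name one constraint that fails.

No — the across run A1–B1 sums to 12, not 5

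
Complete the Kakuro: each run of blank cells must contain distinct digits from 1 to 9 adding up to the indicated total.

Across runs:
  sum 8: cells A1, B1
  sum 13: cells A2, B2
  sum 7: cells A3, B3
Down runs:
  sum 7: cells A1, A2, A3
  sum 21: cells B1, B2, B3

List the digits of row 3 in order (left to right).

2 5

7 in 3 cells must be {1,2,4}.
The 13 across and the 7 down share only 4, so A2 = 4.
B2 = 13 − 4 = 9 completes the 13 across.
Nothing is forced directly, so branch on A1, whose candidates are 1 or 2. If A1 = 2: then B1 would have to be in {6} for the 8 across but in {4,5,7,8} for the 21 down — contradiction. So A1 = 1.
B1 = 8 − 1 = 7 completes the 8 across.
A3 = 7 − 5 = 2 completes the 7 down.
B3 = 7 − 2 = 5 completes the 7 across.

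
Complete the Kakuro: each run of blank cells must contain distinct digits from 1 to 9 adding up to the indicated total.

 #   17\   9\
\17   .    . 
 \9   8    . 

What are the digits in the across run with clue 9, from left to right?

8 1

17 in 2 cells must be {8,9}.
R1C1 = 17 − 8 = 9 completes the 17 down.
R1C2 = 17 − 9 = 8 completes the 17 across.
R2C2 = 9 − 8 = 1 completes the 9 across.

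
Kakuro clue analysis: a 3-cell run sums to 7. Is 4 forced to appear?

The only way to make 7 from 3 distinct digits is {1,2,4}, which contains 4.

Yes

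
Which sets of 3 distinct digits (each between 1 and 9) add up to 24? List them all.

3 distinct digits from 1–9 sum between 6 and 24.
Only one set works: {7,8,9}.

{7,8,9}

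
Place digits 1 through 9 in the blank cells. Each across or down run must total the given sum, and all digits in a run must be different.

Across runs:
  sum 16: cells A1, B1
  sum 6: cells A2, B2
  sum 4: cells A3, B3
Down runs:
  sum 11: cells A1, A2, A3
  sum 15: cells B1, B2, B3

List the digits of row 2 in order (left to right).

1, 5

16 in 2 cells must be {7,9}; 4 in 2 cells must be {1,3}.
The 16 across and the 11 down share only 7, so A1 = 7.
B1 = 16 − 7 = 9 completes the 16 across.
Given what's placed, A2 must be 1 to fit the 6 across and 11 down.
B2 = 6 − 1 = 5 completes the 6 across.
A3 = 11 − 8 = 3 completes the 11 down.
B3 = 4 − 3 = 1 completes the 4 across.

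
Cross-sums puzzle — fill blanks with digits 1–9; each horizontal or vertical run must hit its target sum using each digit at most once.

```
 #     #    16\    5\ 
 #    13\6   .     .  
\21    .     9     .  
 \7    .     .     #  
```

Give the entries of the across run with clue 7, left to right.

R2C3 = 4: the only remaining digit allowed by both the 21 across and the 5 down.
R1C3 = 5 − 4 = 1 completes the 5 down.
R2C1 = 21 − 13 = 8 completes the 21 across.
R3C1 = 13 − 8 = 5 completes the 13 down.
R3C2 = 7 − 5 = 2 completes the 7 across.
R1C2 = 6 − 1 = 5 completes the 6 across.

5 2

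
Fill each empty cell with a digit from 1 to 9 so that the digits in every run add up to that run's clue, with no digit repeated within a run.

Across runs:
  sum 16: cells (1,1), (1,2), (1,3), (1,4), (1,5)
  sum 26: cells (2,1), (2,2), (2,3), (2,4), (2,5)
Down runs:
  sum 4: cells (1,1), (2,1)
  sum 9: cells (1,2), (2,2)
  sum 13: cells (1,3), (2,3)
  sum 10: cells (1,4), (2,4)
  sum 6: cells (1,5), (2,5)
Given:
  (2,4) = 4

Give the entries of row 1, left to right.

3, 2, 4, 6, 1

16 in 5 cells must be {1,2,3,4,6}; 4 in 2 cells must be {1,3}.
(1,4) = 10 − 4 = 6 completes the 10 down.
Given what's placed, (1,3) must be 4 to fit the 16 across and 13 down.
(2,3) = 13 − 4 = 9 completes the 13 down.
Nothing is forced directly, so branch on (1,5), whose candidates are 1 or 2. If (1,5) = 2: then (2,5) would have to be in {1,2,3,5,6,7,8} for the 26 across but in {4} for the 6 down — contradiction. So (1,5) = 1.
Given what's placed, (1,1) must be 3 to fit the 16 across and 4 down.
(1,2) = 16 − 14 = 2 completes the 16 across.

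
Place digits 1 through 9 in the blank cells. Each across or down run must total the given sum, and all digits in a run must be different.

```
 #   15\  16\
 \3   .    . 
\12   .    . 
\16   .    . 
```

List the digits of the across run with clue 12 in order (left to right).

4, 8

3 in 2 cells must be {1,2}; 16 in 2 cells must be {7,9}.
Nothing is forced directly, so branch on R1C1, whose candidates are 1 or 2. If R1C1 = 1: that forces R1C2 = 2, R3C1 = 9, after which R3C2 would have to be in {7} for the 16 across but in {5,6,8,9} for the 16 down — contradiction. So R1C1 = 2.
R1C2 = 3 − 2 = 1 completes the 3 across.
Nothing is forced directly, so branch on R3C1, whose candidates are 7 or 9. If R3C1 = 7: then R2C1 would have to be in {3,4,5,7,8,9} for the 12 across but in {6} for the 15 down — contradiction. So R3C1 = 9.
R2C1 = 15 − 11 = 4 completes the 15 down.
R2C2 = 12 − 4 = 8 completes the 12 across.
R3C2 = 16 − 9 = 7 completes the 16 across.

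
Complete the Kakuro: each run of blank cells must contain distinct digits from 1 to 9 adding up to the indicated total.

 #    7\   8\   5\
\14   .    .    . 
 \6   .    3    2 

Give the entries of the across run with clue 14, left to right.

6 5 3

6 in 3 cells must be {1,2,3}.
R1C2 = 8 − 3 = 5 completes the 8 down.
R1C3 = 5 − 2 = 3 completes the 5 down.
R2C1 = 6 − 5 = 1 completes the 6 across.
R1C1 = 14 − 8 = 6 completes the 14 across.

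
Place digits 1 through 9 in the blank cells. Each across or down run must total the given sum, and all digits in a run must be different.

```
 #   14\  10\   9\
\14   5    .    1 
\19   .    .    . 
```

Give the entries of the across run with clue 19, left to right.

9, 2, 8

R1C2 = 14 − 6 = 8 completes the 14 across.
R2C1 = 14 − 5 = 9 completes the 14 down.
R2C2 = 10 − 8 = 2 completes the 10 down.
R2C3 = 19 − 11 = 8 completes the 19 across.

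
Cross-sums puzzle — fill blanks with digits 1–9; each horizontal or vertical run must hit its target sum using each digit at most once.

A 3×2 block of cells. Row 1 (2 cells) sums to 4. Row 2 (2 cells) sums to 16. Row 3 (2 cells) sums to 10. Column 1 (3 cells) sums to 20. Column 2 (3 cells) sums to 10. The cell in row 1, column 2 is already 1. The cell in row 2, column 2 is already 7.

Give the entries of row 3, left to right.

4 in 2 cells must be {1,3}; 16 in 2 cells must be {7,9}.
(1,1) = 4 − 1 = 3 completes the 4 across.
(2,1) = 16 − 7 = 9 completes the 16 across.
(3,1) = 20 − 12 = 8 completes the 20 down.
(3,2) = 10 − 8 = 2 completes the 10 across.

8 2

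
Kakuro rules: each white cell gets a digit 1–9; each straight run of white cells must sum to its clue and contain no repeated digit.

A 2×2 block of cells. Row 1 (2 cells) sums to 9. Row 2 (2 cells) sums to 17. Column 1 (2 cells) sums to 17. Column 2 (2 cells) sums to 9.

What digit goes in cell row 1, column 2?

17 in 2 cells must be {8,9}.
The 9 across and the 17 down share only 8, so (1,1) = 8.
(1,2) = 9 − 8 = 1 completes the 9 across.
(2,1) = 17 − 8 = 9 completes the 17 down.
(2,2) = 17 − 9 = 8 completes the 17 across.

1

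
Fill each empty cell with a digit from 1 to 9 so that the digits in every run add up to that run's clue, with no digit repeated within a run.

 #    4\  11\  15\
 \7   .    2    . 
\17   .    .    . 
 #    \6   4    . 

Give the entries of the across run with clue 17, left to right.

7 in 3 cells must be {1,2,4}; 4 in 2 cells must be {1,3}.
R1C1 = 1: the only remaining digit allowed by both the 7 across and the 4 down.
R1C3 = 7 − 3 = 4 completes the 7 across.
R2C1 = 4 − 1 = 3 completes the 4 down.
R2C2 = 11 − 6 = 5 completes the 11 down.
R2C3 = 17 − 8 = 9 completes the 17 across.
R3C3 = 6 − 4 = 2 completes the 6 across.

3, 5, 9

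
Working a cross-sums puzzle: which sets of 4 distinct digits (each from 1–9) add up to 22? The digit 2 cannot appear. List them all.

4 distinct digits from 1–9 sum between 10 and 30.
Dropping sets that contain 2.

{1,4,8,9}; {1,5,7,9}; {1,6,7,8}; {3,4,6,9}; {3,4,7,8}; {3,5,6,8}; {4,5,6,7}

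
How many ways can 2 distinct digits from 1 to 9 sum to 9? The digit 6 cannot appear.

3

2 distinct digits from 1–9 sum between 3 and 17.
Dropping sets that contain 6.
Enumerating: {1,8}, {2,7}, {4,5}.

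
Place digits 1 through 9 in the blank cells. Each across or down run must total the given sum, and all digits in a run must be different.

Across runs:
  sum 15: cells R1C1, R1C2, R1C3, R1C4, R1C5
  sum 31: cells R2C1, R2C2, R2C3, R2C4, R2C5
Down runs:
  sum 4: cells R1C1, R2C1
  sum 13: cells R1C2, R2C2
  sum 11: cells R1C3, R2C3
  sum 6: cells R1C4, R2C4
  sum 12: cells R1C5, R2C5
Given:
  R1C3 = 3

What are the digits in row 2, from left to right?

15 in 5 cells must be {1,2,3,4,5}; 4 in 2 cells must be {1,3}.
Given what's placed, R1C1 must be 1 to fit the 15 across and 4 down.
R2C1 = 4 − 1 = 3 completes the 4 down.
R2C3 = 11 − 3 = 8 completes the 11 down.
Nothing is forced directly, so branch on R2C4, whose candidates are 4 or 5. If R2C4 = 5: then R1C4 would have to be in {2,4,5} for the 15 across but in {1} for the 6 down — contradiction. So R2C4 = 4.
R1C4 = 6 − 4 = 2 completes the 6 down.
No cell is forced outright now. R2C2 can only be 7 or 9 (the digits allowed by both its 31 across and its 13 down). If R2C2 = 7: then R1C2 would have to be in {4,5} for the 15 across but in {6} for the 13 down — contradiction. So R2C2 = 9.
R1C2 = 13 − 9 = 4 completes the 13 down.
R1C5 = 15 − 10 = 5 completes the 15 across.
R2C5 = 31 − 24 = 7 completes the 31 across.

3 9 8 4 7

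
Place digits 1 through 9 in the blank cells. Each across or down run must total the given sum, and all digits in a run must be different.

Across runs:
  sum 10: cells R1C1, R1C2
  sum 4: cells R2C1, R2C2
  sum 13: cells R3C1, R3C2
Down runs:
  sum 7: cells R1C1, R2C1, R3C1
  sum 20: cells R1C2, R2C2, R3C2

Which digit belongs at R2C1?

1

4 in 2 cells must be {1,3}; 7 in 3 cells must be {1,2,4}.
The 4 across and the 7 down share only 1, so R2C1 = 1.
R2C2 = 4 − 1 = 3 completes the 4 across.
Given what's placed, R3C1 must be 4 to fit the 13 across and 7 down.
R3C2 = 13 − 4 = 9 completes the 13 across.
R1C1 = 7 − 5 = 2 completes the 7 down.
R1C2 = 10 − 2 = 8 completes the 10 across.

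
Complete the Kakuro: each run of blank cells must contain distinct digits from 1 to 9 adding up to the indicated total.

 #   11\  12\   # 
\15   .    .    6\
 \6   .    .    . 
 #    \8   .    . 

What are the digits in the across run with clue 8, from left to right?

3 5

6 in 3 cells must be {1,2,3}.
Nothing is forced directly, so branch on R2C3, whose candidates are 1 or 2. If R2C3 = 2: that forces R2C1 = 3, R2C2 = 1, after which R3C3 would have to be in {1,2,3,5,6,7} for the 8 across but in {4} for the 6 down — contradiction. So R2C3 = 1.
R3C3 = 6 − 1 = 5 completes the 6 down.
R3C2 = 8 − 5 = 3 completes the 8 across.
R2C2 = 2: the only remaining digit allowed by both the 6 across and the 12 down.
R1C2 = 12 − 5 = 7 completes the 12 down.
R2C1 = 6 − 3 = 3 completes the 6 across.
R1C1 = 15 − 7 = 8 completes the 15 across.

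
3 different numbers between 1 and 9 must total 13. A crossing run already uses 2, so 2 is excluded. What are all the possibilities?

{1,3,9}; {1,4,8}; {1,5,7}; {3,4,6}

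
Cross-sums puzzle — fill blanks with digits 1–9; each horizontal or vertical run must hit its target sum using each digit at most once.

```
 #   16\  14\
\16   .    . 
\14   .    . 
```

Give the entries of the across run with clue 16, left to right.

16 in 2 cells must be {7,9}.
The 16 across and the 14 down share only 9, so R1C2 = 9.
The 14 across and the 16 down share only 9, so R2C1 = 9.
R2C2 = 14 − 9 = 5 completes the 14 across.
R1C1 = 16 − 9 = 7 completes the 16 across.

7 9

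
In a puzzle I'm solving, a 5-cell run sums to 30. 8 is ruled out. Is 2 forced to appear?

The only way to make 30 from 5 distinct digits under that restriction is {3,5,6,7,9}, which does not contain 2.

No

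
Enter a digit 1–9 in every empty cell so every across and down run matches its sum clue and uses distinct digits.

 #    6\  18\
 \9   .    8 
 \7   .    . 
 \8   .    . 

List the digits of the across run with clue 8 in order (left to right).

6 in 3 cells must be {1,2,3}.
R1C1 = 9 − 8 = 1 completes the 9 across.
No cell is forced outright now. R2C1 can only be 2 or 3 (the digits allowed by both its 7 across and its 6 down). If R2C1 = 2: then R2C2 would have to be in {5} for the 7 across but in {1,3,4,6,7,9} for the 18 down — contradiction. So R2C1 = 3.
R2C2 = 7 − 3 = 4 completes the 7 across.
R3C1 = 6 − 4 = 2 completes the 6 down.
R3C2 = 8 − 2 = 6 completes the 8 across.

2 6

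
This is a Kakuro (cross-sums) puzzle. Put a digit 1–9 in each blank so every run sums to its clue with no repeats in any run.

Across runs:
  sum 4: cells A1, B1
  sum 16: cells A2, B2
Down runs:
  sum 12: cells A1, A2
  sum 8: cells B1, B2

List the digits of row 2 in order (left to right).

9 7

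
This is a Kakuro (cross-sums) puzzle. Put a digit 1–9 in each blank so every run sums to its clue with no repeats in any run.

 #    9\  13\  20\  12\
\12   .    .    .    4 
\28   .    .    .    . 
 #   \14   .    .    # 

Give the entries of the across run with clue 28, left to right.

7 4 9 8

Given what's placed, R1C3 must be 5 to fit the 12 across and 20 down.
R2C4 = 12 − 4 = 8 completes the 12 down.
No cell is forced outright now. R1C1 can only be 1 or 2 (the digits allowed by both its 12 across and its 9 down). If R1C1 = 1: that forces R1C2 = 2, after which R2C1 would have to be in {4,5,6,7,9} for the 28 across but in {8} for the 9 down — contradiction. So R1C1 = 2.
R1C2 = 12 − 11 = 1 completes the 12 across.
R2C1 = 9 − 2 = 7 completes the 9 down.
R2C3 = 9: the only remaining digit allowed by both the 28 across and the 20 down.
R3C3 = 20 − 14 = 6 completes the 20 down.
R2C2 = 28 − 24 = 4 completes the 28 across.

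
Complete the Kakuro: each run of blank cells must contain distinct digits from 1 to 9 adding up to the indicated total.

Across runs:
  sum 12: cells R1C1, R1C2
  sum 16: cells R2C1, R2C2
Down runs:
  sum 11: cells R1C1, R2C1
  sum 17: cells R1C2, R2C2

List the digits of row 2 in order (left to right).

7 9

16 in 2 cells must be {7,9}; 17 in 2 cells must be {8,9}.
The 16 across and the 17 down share only 9, so R2C2 = 9.
R1C2 = 17 − 9 = 8 completes the 17 down.
R2C1 = 16 − 9 = 7 completes the 16 across.
R1C1 = 12 − 8 = 4 completes the 12 across.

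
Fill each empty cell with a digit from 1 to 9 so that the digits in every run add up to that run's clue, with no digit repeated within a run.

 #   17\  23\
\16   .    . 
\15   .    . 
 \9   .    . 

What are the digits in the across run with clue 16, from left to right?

7 9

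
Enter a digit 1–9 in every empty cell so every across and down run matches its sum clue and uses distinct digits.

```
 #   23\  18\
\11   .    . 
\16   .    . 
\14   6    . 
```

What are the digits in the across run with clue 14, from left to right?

6 8

16 in 2 cells must be {7,9}; 23 in 3 cells must be {6,8,9}.
R2C1 = 9: the only remaining digit allowed by both the 16 across and the 23 down.
R2C2 = 16 − 9 = 7 completes the 16 across.
R3C2 = 14 − 6 = 8 completes the 14 across.
R1C1 = 23 − 15 = 8 completes the 23 down.
R1C2 = 11 − 8 = 3 completes the 11 across.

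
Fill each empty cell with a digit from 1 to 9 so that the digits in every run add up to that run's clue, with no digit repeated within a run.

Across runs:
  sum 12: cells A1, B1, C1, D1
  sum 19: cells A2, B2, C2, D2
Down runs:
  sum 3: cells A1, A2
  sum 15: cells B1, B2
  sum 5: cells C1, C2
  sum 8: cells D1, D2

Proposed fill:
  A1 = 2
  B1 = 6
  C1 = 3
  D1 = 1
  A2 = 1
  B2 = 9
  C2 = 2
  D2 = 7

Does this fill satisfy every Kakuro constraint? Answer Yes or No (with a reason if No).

Across: 2+6+3+1=12; 1+9+2+7=19. Down: 2+1=3; 6+9=15; 3+2=5; 1+7=8. No digit repeats within any run.

Yes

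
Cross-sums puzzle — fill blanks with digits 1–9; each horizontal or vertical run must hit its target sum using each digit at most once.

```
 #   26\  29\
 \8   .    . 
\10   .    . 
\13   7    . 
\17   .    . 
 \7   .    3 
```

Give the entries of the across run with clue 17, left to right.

8 9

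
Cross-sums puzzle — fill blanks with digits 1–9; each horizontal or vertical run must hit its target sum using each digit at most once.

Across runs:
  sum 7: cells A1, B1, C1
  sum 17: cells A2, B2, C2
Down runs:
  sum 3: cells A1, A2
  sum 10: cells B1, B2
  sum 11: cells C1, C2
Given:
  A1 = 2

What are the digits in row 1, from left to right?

2 1 4

7 in 3 cells must be {1,2,4}; 3 in 2 cells must be {1,2}.
Given what's placed, C1 must be 4 to fit the 7 across and 11 down.
A2 = 3 − 2 = 1 completes the 3 down.
C2 = 11 − 4 = 7 completes the 11 down.
B1 = 7 − 6 = 1 completes the 7 across.
B2 = 17 − 8 = 9 completes the 17 across.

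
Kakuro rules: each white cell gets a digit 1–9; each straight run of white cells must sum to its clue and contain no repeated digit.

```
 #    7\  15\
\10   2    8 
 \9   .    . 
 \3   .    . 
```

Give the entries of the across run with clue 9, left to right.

3 in 2 cells must be {1,2}; 7 in 3 cells must be {1,2,4}.
R3C1 = 1: the only remaining digit allowed by both the 3 across and the 7 down.
R3C2 = 3 − 1 = 2 completes the 3 across.
R2C1 = 7 − 3 = 4 completes the 7 down.
R2C2 = 9 − 4 = 5 completes the 9 across.

4 5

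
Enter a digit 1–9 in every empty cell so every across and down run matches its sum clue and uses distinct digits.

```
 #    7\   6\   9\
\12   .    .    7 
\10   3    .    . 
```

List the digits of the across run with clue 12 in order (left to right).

4 1 7

R1C1 = 7 − 3 = 4 completes the 7 down.
R1C2 = 12 − 11 = 1 completes the 12 across.
R2C2 = 6 − 1 = 5 completes the 6 down.
R2C3 = 10 − 8 = 2 completes the 10 across.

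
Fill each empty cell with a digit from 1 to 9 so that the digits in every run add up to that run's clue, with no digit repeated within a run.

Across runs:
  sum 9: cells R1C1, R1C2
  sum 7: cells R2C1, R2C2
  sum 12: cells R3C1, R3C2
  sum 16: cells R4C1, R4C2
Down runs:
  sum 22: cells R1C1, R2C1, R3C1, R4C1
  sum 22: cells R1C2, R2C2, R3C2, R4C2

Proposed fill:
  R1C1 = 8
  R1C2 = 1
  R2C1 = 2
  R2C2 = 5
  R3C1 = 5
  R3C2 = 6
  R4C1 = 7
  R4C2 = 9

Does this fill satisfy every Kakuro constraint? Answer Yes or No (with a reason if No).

No — the down run R1C2–R4C2 sums to 21, not 22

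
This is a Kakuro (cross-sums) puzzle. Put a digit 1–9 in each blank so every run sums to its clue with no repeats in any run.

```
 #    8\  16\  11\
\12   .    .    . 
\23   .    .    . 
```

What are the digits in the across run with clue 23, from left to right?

23 in 3 cells must be {6,8,9}; 16 in 2 cells must be {7,9}.
The 23 across and the 8 down share only 6, so R2C1 = 6.
Given what's placed, R2C2 must be 9 to fit the 23 across and 16 down.
R2C3 = 23 − 15 = 8 completes the 23 across.
R1C1 = 8 − 6 = 2 completes the 8 down.
R1C2 = 16 − 9 = 7 completes the 16 down.
R1C3 = 12 − 9 = 3 completes the 12 across.

6, 9, 8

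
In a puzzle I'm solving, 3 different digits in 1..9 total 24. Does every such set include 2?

The only way to make 24 from 3 distinct digits is {7,8,9}, which does not contain 2.

No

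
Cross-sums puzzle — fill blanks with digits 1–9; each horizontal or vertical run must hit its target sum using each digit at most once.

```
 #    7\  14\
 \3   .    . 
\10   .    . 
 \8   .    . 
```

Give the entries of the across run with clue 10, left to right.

4, 6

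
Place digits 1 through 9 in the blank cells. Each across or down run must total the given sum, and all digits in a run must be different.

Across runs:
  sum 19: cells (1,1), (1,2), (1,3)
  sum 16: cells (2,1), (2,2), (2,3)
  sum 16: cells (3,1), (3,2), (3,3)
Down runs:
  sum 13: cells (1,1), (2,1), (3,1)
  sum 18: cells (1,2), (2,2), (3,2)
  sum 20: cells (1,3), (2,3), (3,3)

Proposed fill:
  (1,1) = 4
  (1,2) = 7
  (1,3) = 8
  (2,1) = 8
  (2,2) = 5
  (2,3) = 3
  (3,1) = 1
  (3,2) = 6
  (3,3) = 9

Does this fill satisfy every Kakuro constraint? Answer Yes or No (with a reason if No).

Yes

Across: 4+7+8=19; 8+5+3=16; 1+6+9=16. Down: 4+8+1=13; 7+5+6=18; 8+3+9=20. No digit repeats within any run.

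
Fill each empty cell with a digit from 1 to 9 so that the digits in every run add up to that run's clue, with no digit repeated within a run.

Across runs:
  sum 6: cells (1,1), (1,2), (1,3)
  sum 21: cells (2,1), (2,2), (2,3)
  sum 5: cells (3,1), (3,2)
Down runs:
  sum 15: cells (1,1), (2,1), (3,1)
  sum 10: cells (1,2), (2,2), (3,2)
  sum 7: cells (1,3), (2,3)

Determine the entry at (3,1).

6 in 3 cells must be {1,2,3}.
Nothing is forced directly, so branch on (1,1), whose candidates are 1 or 2 or 3. If (1,1) = 1: then (3,1) would have to be in {1,2,3,4} for the 5 across but in {5,6,8,9} for the 15 down — contradiction. If (1,1) = 2: that forces (3,1) = 4, (3,2) = 1, (1,2) = 3, (1,3) = 1, (2,1) = 9, after which (2,2) would have to be in {4,5,7,8} for the 21 across but in {6} for the 10 down — contradiction. So (1,1) = 3.
Given what's placed, (3,1) must be 4 to fit the 5 across and 15 down.

4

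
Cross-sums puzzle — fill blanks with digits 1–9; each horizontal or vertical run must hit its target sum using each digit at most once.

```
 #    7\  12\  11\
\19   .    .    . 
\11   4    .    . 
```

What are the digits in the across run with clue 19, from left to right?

3, 7, 9

R1C1 = 7 − 4 = 3 completes the 7 down.
Given what's placed, R2C2 must be 5 to fit the 11 across and 12 down.
R2C3 = 11 − 9 = 2 completes the 11 across.
R1C2 = 12 − 5 = 7 completes the 12 down.
R1C3 = 19 − 10 = 9 completes the 19 across.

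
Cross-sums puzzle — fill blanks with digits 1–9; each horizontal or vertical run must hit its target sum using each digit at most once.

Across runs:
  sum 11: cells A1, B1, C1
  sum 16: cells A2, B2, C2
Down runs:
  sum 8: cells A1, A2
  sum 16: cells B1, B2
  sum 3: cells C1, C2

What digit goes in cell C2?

16 in 2 cells must be {7,9}; 3 in 2 cells must be {1,2}.
The 11 across and the 16 down share only 7, so B1 = 7.
Given what's placed, C1 must be 1 to fit the 11 across and 3 down.
B2 = 16 − 7 = 9 completes the 16 down.
C2 = 3 − 1 = 2 completes the 3 down.
A1 = 11 − 8 = 3 completes the 11 across.
A2 = 16 − 11 = 5 completes the 16 across.

2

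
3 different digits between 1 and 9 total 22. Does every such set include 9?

Yes

Every partition of 22 into 3 distinct digits includes 9: {5,8,9}, {6,7,9}.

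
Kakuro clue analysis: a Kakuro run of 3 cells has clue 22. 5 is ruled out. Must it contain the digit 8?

The only way to make 22 from 3 distinct digits under that restriction is {6,7,9}, which does not contain 8.

No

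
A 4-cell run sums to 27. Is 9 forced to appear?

Every partition of 27 into 4 distinct digits includes 9: {3,7,8,9}, {4,6,8,9}, {5,6,7,9}.

Yes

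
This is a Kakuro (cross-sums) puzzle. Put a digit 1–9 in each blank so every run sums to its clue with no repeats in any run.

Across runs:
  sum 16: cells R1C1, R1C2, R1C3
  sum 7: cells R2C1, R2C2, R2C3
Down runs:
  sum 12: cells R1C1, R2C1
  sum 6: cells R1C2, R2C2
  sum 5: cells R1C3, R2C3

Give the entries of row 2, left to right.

7 in 3 cells must be {1,2,4}.
The 7 across and the 12 down share only 4, so R2C1 = 4.
R1C1 = 12 − 4 = 8 completes the 12 down.
Nothing is forced directly, so branch on R2C2, whose candidates are 1 or 2. If R2C2 = 2: then R1C2 would have to be in {1,2,3,5,6,7} for the 16 across but in {4} for the 6 down — contradiction. So R2C2 = 1.
R1C2 = 6 − 1 = 5 completes the 6 down.
R1C3 = 16 − 13 = 3 completes the 16 across.
R2C3 = 7 − 5 = 2 completes the 7 across.

4, 1, 2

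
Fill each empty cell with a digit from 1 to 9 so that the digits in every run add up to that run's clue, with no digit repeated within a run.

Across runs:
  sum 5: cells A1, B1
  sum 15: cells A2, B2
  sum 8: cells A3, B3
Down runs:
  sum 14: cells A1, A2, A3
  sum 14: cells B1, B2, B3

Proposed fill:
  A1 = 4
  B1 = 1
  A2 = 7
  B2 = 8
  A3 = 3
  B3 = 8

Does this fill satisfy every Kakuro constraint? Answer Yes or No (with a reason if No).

No — the across run A3–B3 sums to 11, not 8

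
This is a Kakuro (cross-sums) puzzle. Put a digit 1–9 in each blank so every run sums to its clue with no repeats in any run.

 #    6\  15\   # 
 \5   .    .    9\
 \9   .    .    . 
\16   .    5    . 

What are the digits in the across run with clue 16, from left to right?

3 5 8

6 in 3 cells must be {1,2,3}.
No cell is forced outright now. R3C1 can only be 2 or 3 (the digits allowed by both its 16 across and its 6 down). If R3C1 = 2: then R3C3 would have to be in {9} for the 16 across but in {1,2,3,4,5,6,7,8} for the 9 down — contradiction. So R3C1 = 3.
R3C3 = 16 − 8 = 8 completes the 16 across.
R2C3 = 9 − 8 = 1 completes the 9 down.
Given what's placed, R2C1 must be 2 to fit the 9 across and 6 down.
R2C2 = 9 − 3 = 6 completes the 9 across.
R1C1 = 6 − 5 = 1 completes the 6 down.
R1C2 = 5 − 1 = 4 completes the 5 across.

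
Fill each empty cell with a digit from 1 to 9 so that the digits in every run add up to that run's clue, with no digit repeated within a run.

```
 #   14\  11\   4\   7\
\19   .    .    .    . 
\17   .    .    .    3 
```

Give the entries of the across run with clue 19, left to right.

4 in 2 cells must be {1,3}.
R1C4 = 7 − 3 = 4 completes the 7 down.
R2C3 = 1: the only remaining digit allowed by both the 17 across and the 4 down.
R1C3 = 4 − 1 = 3 completes the 4 down.
R1C1 = 5: the only remaining digit allowed by both the 19 across and the 14 down.
R1C2 = 19 − 12 = 7 completes the 19 across.
R2C1 = 14 − 5 = 9 completes the 14 down.
R2C2 = 17 − 13 = 4 completes the 17 across.

5, 7, 3, 4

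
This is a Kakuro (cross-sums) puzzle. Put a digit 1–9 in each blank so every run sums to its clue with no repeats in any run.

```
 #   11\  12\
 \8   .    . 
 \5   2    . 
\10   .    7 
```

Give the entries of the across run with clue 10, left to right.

3 7

R2C2 = 5 − 2 = 3 completes the 5 across.
R3C1 = 10 − 7 = 3 completes the 10 across.
R1C1 = 11 − 5 = 6 completes the 11 down.
R1C2 = 8 − 6 = 2 completes the 8 across.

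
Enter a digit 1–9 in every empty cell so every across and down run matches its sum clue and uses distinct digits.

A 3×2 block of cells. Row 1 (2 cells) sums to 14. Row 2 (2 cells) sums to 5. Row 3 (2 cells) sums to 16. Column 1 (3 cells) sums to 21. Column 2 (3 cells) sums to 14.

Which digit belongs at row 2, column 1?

4

16 in 2 cells must be {7,9}.
The 5 across and the 21 down share only 4, so (2,1) = 4.
(2,2) = 5 − 4 = 1 completes the 5 across.
Given what's placed, (3,1) must be 9 to fit the 16 across and 21 down.
(3,2) = 16 − 9 = 7 completes the 16 across.
(1,1) = 21 − 13 = 8 completes the 21 down.
(1,2) = 14 − 8 = 6 completes the 14 across.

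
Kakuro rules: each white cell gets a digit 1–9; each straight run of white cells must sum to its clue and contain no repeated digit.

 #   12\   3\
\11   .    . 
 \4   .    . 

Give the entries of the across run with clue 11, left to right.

9, 2

4 in 2 cells must be {1,3}; 3 in 2 cells must be {1,2}.
The 11 across and the 3 down share only 2, so R1C2 = 2.
The 4 across and the 12 down share only 3, so R2C1 = 3.
R2C2 = 4 − 3 = 1 completes the 4 across.
R1C1 = 11 − 2 = 9 completes the 11 across.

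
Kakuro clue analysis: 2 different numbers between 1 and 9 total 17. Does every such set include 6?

No

The only way to make 17 from 2 distinct digits is {8,9}, which does not contain 6.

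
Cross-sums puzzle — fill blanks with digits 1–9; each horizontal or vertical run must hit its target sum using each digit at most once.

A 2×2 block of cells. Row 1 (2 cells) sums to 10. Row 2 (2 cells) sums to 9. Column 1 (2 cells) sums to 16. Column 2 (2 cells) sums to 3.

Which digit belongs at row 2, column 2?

2

16 in 2 cells must be {7,9}; 3 in 2 cells must be {1,2}.
The 9 across and the 16 down share only 7, so (2,1) = 7.
(2,2) = 9 − 7 = 2 completes the 9 across.
(1,1) = 16 − 7 = 9 completes the 16 down.
(1,2) = 10 − 9 = 1 completes the 10 across.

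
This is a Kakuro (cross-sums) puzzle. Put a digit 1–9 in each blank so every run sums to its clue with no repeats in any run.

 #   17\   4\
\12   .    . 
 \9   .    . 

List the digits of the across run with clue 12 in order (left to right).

9, 3

17 in 2 cells must be {8,9}; 4 in 2 cells must be {1,3}.
The 12 across and the 4 down share only 3, so R1C2 = 3.
The 9 across and the 17 down share only 8, so R2C1 = 8.
R2C2 = 9 − 8 = 1 completes the 9 across.
R1C1 = 12 − 3 = 9 completes the 12 across.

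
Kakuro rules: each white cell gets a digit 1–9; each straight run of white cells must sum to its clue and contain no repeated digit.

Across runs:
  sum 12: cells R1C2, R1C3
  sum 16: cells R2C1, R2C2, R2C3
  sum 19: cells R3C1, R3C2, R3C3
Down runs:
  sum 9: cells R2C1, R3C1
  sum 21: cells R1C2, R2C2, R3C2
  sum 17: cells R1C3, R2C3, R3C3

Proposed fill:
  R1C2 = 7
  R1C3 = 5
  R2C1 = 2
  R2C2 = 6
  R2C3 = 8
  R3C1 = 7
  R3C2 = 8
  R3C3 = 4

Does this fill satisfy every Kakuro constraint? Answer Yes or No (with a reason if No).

Across: 7+5=12; 2+6+8=16; 7+8+4=19. Down: 2+7=9; 7+6+8=21; 5+8+4=17. No digit repeats within any run.

Yes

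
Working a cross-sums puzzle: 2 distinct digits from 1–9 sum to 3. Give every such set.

2 distinct digits from 1–9 sum between 3 and 17.
Only one set works: {1,2}.

{1,2}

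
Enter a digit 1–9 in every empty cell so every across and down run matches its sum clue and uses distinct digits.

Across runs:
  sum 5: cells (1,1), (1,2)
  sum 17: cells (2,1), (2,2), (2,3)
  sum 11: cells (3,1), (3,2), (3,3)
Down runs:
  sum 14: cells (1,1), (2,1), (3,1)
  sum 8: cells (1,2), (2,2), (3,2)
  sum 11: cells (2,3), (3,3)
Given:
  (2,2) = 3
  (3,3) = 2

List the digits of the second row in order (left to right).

(2,3) = 11 − 2 = 9 completes the 11 down.
(2,1) = 17 − 12 = 5 completes the 17 across.
No cell is forced outright now. (1,2) can only be 1 or 4 (the digits allowed by both its 5 across and its 8 down). If (1,2) = 1: then (1,1) would have to be in {4} for the 5 across but in {1,2,3,6,7,8} for the 14 down — contradiction. So (1,2) = 4.
(1,1) = 5 − 4 = 1 completes the 5 across.
(3,1) = 14 − 6 = 8 completes the 14 down.
(3,2) = 11 − 10 = 1 completes the 11 across.

5, 3, 9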